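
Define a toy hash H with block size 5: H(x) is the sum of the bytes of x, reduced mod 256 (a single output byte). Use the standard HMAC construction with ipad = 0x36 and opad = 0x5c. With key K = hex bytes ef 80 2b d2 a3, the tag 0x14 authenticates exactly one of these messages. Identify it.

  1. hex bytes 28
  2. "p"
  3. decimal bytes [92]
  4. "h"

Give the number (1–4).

3

Key hex bytes ef 80 2b d2 a3 is exactly B = 5 bytes: K' = ef 80 2b d2 a3.
K' ⊕ ipad = d9 b6 1d e4 95; K' ⊕ opad = b3 dc 77 8e ff.
m1: inner = H(d9 b6 1d e4 95 28) = 4d; tag = H(b3 dc 77 8e ff 4d) = e0
m2: inner = H(d9 b6 1d e4 95 70) = 95; tag = H(b3 dc 77 8e ff 95) = 28
m3: inner = H(d9 b6 1d e4 95 5c) = 81; tag = H(b3 dc 77 8e ff 81) = 14 ← matches
m4: inner = H(d9 b6 1d e4 95 68) = 8d; tag = H(b3 dc 77 8e ff 8d) = 20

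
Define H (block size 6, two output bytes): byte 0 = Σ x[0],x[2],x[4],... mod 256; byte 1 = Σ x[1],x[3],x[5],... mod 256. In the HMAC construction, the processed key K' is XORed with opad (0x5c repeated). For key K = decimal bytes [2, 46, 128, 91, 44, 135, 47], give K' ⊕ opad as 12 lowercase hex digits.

814c5c5c5c5c

Key decimal bytes [2, 46, 128, 91, 44, 135, 47] = 02 2e 80 5b 2c 87 2f is 7 bytes > B = 6, so hash it first: H(key) = dd 10, then zero-pad to 6 bytes: K' = dd 10 00 00 00 00.
XOR each byte with 0x5c: dd⊕5c=81, 10⊕5c=4c, 00⊕5c=5c, 00⊕5c=5c, 00⊕5c=5c, 00⊕5c=5c.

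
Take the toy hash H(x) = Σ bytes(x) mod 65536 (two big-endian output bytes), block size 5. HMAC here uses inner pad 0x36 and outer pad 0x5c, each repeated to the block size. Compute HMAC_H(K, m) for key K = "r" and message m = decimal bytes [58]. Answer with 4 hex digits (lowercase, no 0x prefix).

01f5

Key "r" = 72 is 1 byte ≤ B = 5; zero-pad to 5 bytes: K' = 72 00 00 00 00.
K' ⊕ ipad = 44 36 36 36 36.  K' ⊕ opad = 2e 5c 5c 5c 5c.
Inner input = (K'⊕ipad) ∥ m = 44 36 36 36 36 ∥ 3a.
Inner hash: sum = 68+54+54+54+54+58 = 342 → 01 56.
Outer input = (K'⊕opad) ∥ inner = 2e 5c 5c 5c 5c ∥ 01 56.
Outer hash (tag): sum = 46+92+92+92+92+1+86 = 501 → 01 f5.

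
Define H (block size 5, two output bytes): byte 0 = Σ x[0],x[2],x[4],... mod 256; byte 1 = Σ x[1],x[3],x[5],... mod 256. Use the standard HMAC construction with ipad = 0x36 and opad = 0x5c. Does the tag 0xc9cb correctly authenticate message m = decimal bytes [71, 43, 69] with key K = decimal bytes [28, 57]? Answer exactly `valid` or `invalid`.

invalid

Key decimal bytes [28, 57] = 1c 39 is 2 bytes ≤ B = 5; zero-pad to 5 bytes: K' = 1c 39 00 00 00.
K' ⊕ ipad = 2a 0f 36 36 36; K' ⊕ opad = 40 65 5c 5c 5c.
Inner hash: even-index sum = 193 mod 256 = 193; odd-index sum = 209 mod 256 = 209 → c1 d1.
Outer hash (recomputed tag): even-index sum = 457 mod 256 = 201; odd-index sum = 386 mod 256 = 130 → c9 82.
Recomputed tag = c982; claimed = c9cb → mismatch.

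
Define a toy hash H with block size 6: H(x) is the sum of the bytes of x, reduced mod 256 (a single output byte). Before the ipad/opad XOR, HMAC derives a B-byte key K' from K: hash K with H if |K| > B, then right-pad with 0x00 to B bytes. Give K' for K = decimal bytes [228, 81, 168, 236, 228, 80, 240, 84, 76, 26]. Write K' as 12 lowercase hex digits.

|K| = 10 > B = 6, so first hash the key.
H(K): sum = 228+81+168+236+228+80+240+84+76+26 = 1447; mod 256 = 167 → a7.
Zero-pad H(K) = a7 to 6 bytes: K' = a7 00 00 00 00 00.

a70000000000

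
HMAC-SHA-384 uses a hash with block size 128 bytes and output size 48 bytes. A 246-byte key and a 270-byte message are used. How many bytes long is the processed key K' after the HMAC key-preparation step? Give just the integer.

128

Key is 246 > 128 bytes, so it is hashed to 48 bytes then zero-padded to 128: |K'| = 128.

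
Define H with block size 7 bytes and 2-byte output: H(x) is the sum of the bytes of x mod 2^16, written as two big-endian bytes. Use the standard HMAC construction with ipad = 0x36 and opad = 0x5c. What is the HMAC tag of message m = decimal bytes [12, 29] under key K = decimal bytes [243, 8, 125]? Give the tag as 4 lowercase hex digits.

Key decimal bytes [243, 8, 125] = f3 08 7d is 3 bytes ≤ B = 7; zero-pad to 7 bytes: K' = f3 08 7d 00 00 00 00.
K' ⊕ ipad = c5 3e 4b 36 36 36 36.  K' ⊕ opad = af 54 21 5c 5c 5c 5c.
Inner input = (K'⊕ipad) ∥ m = c5 3e 4b 36 36 36 36 ∥ 0c 1d.
Inner hash: sum = 197+62+75+54+54+54+54+12+29 = 591 → 02 4f.
Outer input = (K'⊕opad) ∥ inner = af 54 21 5c 5c 5c 5c ∥ 02 4f.
Outer hash (tag): sum = 175+84+33+92+92+92+92+2+79 = 741 → 02 e5.

02e5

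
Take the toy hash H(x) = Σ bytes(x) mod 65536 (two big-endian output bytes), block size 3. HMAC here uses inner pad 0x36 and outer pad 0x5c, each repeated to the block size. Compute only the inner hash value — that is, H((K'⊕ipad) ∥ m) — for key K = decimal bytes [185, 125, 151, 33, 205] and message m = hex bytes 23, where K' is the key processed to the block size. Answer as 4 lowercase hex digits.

011a

Key decimal bytes [185, 125, 151, 33, 205] = b9 7d 97 21 cd is 5 bytes > B = 3, so hash it first: H(key) = 02 bb, then zero-pad to 3 bytes: K' = 02 bb 00.
K' ⊕ ipad = 34 8d 36.
Inner input = 34 8d 36 ∥ 23.
Inner hash: sum = 52+141+54+35 = 282 → 01 1a.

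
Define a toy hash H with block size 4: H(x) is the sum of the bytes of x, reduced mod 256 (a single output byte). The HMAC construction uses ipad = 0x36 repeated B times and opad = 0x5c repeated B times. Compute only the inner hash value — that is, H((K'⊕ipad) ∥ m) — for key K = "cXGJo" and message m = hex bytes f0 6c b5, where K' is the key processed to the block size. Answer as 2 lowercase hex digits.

40

Key "cXGJo" = 63 58 47 4a 6f is 5 bytes > B = 4, so hash it first: H(key) = bb, then zero-pad to 4 bytes: K' = bb 00 00 00.
K' ⊕ ipad = 8d 36 36 36.
Inner input = 8d 36 36 36 ∥ f0 6c b5.
Inner hash: sum = 141+54+54+54+240+108+181 = 832; mod 256 = 64 → 40.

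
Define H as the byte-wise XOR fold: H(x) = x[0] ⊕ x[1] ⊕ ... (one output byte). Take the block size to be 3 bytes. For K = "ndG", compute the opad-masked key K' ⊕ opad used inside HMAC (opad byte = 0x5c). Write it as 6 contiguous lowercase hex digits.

32381b

Key "ndG" = 6e 64 47 is exactly B = 3 bytes: K' = 6e 64 47.
XOR each byte with 0x5c: 6e⊕5c=32, 64⊕5c=38, 47⊕5c=1b.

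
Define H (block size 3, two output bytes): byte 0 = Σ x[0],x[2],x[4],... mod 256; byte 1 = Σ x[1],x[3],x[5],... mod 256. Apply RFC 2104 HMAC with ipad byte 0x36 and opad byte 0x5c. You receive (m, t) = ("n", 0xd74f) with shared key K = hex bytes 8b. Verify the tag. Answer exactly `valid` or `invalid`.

Key hex bytes 8b is 1 byte ≤ B = 3; zero-pad to 3 bytes: K' = 8b 00 00.
K' ⊕ ipad = bd 36 36; K' ⊕ opad = d7 5c 5c.
Inner hash: even-index sum = 243 mod 256 = 243; odd-index sum = 164 mod 256 = 164 → f3 a4.
Outer hash (recomputed tag): even-index sum = 471 mod 256 = 215; odd-index sum = 335 mod 256 = 79 → d7 4f.
Recomputed tag = d74f; claimed = d74f → match.

valid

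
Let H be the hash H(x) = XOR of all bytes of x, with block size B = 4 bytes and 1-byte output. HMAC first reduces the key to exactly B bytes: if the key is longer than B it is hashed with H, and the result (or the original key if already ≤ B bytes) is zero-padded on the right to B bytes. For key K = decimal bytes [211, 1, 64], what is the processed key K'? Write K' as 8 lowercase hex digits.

Key decimal bytes [211, 1, 64] = d3 01 40 is 3 bytes ≤ B = 4; zero-pad to 4 bytes: K' = d3 01 40 00.

d3014000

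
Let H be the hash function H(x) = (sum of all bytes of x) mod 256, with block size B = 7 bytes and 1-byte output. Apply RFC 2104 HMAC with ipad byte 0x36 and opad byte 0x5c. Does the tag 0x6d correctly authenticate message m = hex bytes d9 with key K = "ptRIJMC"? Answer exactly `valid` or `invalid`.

valid

Key "ptRIJMC" = 70 74 52 49 4a 4d 43 is exactly B = 7 bytes: K' = 70 74 52 49 4a 4d 43.
K' ⊕ ipad = 46 42 64 7f 7c 7b 75; K' ⊕ opad = 2c 28 0e 15 16 11 1f.
Inner hash: sum = 70+66+100+127+124+123+117+217 = 944; mod 256 = 176 → b0.
Outer hash (recomputed tag): sum = 44+40+14+21+22+17+31+176 = 365; mod 256 = 109 → 6d.
Recomputed tag = 6d; claimed = 6d → match.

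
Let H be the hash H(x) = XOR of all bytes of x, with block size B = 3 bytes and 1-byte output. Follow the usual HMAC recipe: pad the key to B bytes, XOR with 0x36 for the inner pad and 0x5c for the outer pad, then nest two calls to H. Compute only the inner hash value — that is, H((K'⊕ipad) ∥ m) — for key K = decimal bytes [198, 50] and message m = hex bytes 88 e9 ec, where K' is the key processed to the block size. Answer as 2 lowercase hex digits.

Key decimal bytes [198, 50] = c6 32 is 2 bytes ≤ B = 3; zero-pad to 3 bytes: K' = c6 32 00.
K' ⊕ ipad = f0 04 36.
Inner input = f0 04 36 ∥ 88 e9 ec.
Inner hash: XOR f0⊕04⊕36⊕88⊕e9⊕ec = 4f.

4f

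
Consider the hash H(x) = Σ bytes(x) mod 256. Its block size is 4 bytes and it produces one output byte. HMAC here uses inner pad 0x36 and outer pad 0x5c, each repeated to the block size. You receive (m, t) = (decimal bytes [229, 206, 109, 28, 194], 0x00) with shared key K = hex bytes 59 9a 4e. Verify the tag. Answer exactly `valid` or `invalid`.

Key hex bytes 59 9a 4e is 3 bytes ≤ B = 4; zero-pad to 4 bytes: K' = 59 9a 4e 00.
K' ⊕ ipad = 6f ac 78 36; K' ⊕ opad = 05 c6 12 5c.
Inner hash: sum = 111+172+120+54+229+206+109+28+194 = 1223; mod 256 = 199 → c7.
Outer hash (recomputed tag): sum = 5+198+18+92+199 = 512; mod 256 = 0 → 00.
Recomputed tag = 00; claimed = 00 → match.

valid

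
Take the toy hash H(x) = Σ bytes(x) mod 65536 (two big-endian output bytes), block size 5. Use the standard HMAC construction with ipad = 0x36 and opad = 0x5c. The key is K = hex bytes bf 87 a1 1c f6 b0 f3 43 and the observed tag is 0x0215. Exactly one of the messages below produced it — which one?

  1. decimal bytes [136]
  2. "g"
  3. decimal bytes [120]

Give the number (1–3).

Key hex bytes bf 87 a1 1c f6 b0 f3 43 is 8 bytes > B = 5, so hash it first: H(key) = 04 df, then zero-pad to 5 bytes: K' = 04 df 00 00 00.
K' ⊕ ipad = 32 e9 36 36 36; K' ⊕ opad = 58 83 5c 5c 5c.
m1: inner = H(32 e9 36 36 36 88) = 02 45; tag = H(58 83 5c 5c 5c 02 45) = 0236
m2: inner = H(32 e9 36 36 36 67) = 02 24; tag = H(58 83 5c 5c 5c 02 24) = 0215 ← matches
m3: inner = H(32 e9 36 36 36 78) = 02 35; tag = H(58 83 5c 5c 5c 02 35) = 0226

2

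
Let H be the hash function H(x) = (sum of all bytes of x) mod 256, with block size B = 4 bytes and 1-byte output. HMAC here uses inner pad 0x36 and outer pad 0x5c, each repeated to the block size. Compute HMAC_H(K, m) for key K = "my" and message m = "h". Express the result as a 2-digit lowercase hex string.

8c

Key "my" = 6d 79 is 2 bytes ≤ B = 4; zero-pad to 4 bytes: K' = 6d 79 00 00.
K' ⊕ ipad = 5b 4f 36 36.  K' ⊕ opad = 31 25 5c 5c.
Inner input = (K'⊕ipad) ∥ m = 5b 4f 36 36 ∥ 68.
Inner hash: sum = 91+79+54+54+104 = 382; mod 256 = 126 → 7e.
Outer input = (K'⊕opad) ∥ inner = 31 25 5c 5c ∥ 7e.
Outer hash (tag): sum = 49+37+92+92+126 = 396; mod 256 = 140 → 8c.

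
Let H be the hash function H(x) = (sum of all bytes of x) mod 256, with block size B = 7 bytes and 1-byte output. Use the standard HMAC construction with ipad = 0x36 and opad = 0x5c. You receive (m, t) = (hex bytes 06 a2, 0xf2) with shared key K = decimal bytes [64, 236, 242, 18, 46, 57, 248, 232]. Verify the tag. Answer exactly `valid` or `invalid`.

Key decimal bytes [64, 236, 242, 18, 46, 57, 248, 232] = 40 ec f2 12 2e 39 f8 e8 is 8 bytes > B = 7, so hash it first: H(key) = 77, then zero-pad to 7 bytes: K' = 77 00 00 00 00 00 00.
K' ⊕ ipad = 41 36 36 36 36 36 36; K' ⊕ opad = 2b 5c 5c 5c 5c 5c 5c.
Inner hash: sum = 65+54+54+54+54+54+54+6+162 = 557; mod 256 = 45 → 2d.
Outer hash (recomputed tag): sum = 43+92+92+92+92+92+92+45 = 640; mod 256 = 128 → 80.
Recomputed tag = 80; claimed = f2 → mismatch.

invalid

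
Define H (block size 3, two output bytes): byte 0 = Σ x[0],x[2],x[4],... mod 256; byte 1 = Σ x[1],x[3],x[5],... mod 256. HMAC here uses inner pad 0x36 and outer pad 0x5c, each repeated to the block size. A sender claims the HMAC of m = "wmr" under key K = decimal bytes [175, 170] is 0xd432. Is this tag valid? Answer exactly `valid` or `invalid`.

Key decimal bytes [175, 170] = af aa is 2 bytes ≤ B = 3; zero-pad to 3 bytes: K' = af aa 00.
K' ⊕ ipad = 99 9c 36; K' ⊕ opad = f3 f6 5c.
Inner hash: even-index sum = 316 mod 256 = 60; odd-index sum = 389 mod 256 = 133 → 3c 85.
Outer hash (recomputed tag): even-index sum = 468 mod 256 = 212; odd-index sum = 306 mod 256 = 50 → d4 32.
Recomputed tag = d432; claimed = d432 → match.

valid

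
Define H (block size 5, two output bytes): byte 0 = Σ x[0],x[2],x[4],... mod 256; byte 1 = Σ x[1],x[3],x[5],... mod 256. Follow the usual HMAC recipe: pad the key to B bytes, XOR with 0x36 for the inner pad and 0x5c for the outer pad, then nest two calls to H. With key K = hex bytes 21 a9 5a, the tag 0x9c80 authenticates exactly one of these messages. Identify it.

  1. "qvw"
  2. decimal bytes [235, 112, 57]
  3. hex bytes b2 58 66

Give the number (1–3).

Key hex bytes 21 a9 5a is 3 bytes ≤ B = 5; zero-pad to 5 bytes: K' = 21 a9 5a 00 00.
K' ⊕ ipad = 17 9f 6c 36 36; K' ⊕ opad = 7d f5 06 5c 5c.
m1: inner = H(17 9f 6c 36 36 71 76 77) = 2f bd; tag = H(7d f5 06 5c 5c 2f bd) = 9c80 ← matches
m2: inner = H(17 9f 6c 36 36 eb 70 39) = 29 f9; tag = H(7d f5 06 5c 5c 29 f9) = d87a
m3: inner = H(17 9f 6c 36 36 b2 58 66) = 11 ed; tag = H(7d f5 06 5c 5c 11 ed) = cc62

1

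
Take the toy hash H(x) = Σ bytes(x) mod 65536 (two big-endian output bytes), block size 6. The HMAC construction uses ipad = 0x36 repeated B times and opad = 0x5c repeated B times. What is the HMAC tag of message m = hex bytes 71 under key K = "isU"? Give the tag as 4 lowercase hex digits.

Key "isU" = 69 73 55 is 3 bytes ≤ B = 6; zero-pad to 6 bytes: K' = 69 73 55 00 00 00.
K' ⊕ ipad = 5f 45 63 36 36 36.  K' ⊕ opad = 35 2f 09 5c 5c 5c.
Inner input = (K'⊕ipad) ∥ m = 5f 45 63 36 36 36 ∥ 71.
Inner hash: sum = 95+69+99+54+54+54+113 = 538 → 02 1a.
Outer input = (K'⊕opad) ∥ inner = 35 2f 09 5c 5c 5c ∥ 02 1a.
Outer hash (tag): sum = 53+47+9+92+92+92+2+26 = 413 → 01 9d.

019d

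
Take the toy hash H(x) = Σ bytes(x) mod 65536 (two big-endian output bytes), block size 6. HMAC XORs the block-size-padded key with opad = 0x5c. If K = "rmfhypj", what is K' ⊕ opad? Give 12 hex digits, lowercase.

Key "rmfhypj" = 72 6d 66 68 79 70 6a is 7 bytes > B = 6, so hash it first: H(key) = 03 00, then zero-pad to 6 bytes: K' = 03 00 00 00 00 00.
XOR each byte with 0x5c: 03⊕5c=5f, 00⊕5c=5c, 00⊕5c=5c, 00⊕5c=5c, 00⊕5c=5c, 00⊕5c=5c.

5f5c5c5c5c5c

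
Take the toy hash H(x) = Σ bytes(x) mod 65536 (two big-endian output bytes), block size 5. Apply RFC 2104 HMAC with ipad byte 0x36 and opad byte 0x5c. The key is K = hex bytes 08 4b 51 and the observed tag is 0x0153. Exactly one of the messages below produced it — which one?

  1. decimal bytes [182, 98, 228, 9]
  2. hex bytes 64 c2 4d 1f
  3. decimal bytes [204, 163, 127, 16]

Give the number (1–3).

Key hex bytes 08 4b 51 is 3 bytes ≤ B = 5; zero-pad to 5 bytes: K' = 08 4b 51 00 00.
K' ⊕ ipad = 3e 7d 67 36 36; K' ⊕ opad = 54 17 0d 5c 5c.
m1: inner = H(3e 7d 67 36 36 b6 62 e4 09) = 03 93; tag = H(54 17 0d 5c 5c 03 93) = 01c6
m2: inner = H(3e 7d 67 36 36 64 c2 4d 1f) = 03 20; tag = H(54 17 0d 5c 5c 03 20) = 0153 ← matches
m3: inner = H(3e 7d 67 36 36 cc a3 7f 10) = 03 8c; tag = H(54 17 0d 5c 5c 03 8c) = 01bf

2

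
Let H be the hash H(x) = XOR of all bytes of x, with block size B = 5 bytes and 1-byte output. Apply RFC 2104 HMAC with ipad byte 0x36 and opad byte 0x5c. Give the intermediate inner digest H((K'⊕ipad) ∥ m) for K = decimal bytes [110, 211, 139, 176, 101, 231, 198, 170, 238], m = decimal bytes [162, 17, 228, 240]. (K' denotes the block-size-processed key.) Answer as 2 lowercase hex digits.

17

Key decimal bytes [110, 211, 139, 176, 101, 231, 198, 170, 238] = 6e d3 8b b0 65 e7 c6 aa ee is 9 bytes > B = 5, so hash it first: H(key) = 86, then zero-pad to 5 bytes: K' = 86 00 00 00 00.
K' ⊕ ipad = b0 36 36 36 36.
Inner input = b0 36 36 36 36 ∥ a2 11 e4 f0.
Inner hash: XOR b0⊕36⊕36⊕36⊕36⊕a2⊕11⊕e4⊕f0 = 17.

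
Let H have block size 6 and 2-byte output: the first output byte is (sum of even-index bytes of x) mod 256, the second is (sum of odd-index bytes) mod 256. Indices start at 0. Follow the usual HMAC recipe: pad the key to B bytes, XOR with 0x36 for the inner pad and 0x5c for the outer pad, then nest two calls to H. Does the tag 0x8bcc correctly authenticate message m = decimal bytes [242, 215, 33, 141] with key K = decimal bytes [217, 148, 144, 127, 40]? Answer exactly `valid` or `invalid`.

valid

Key decimal bytes [217, 148, 144, 127, 40] = d9 94 90 7f 28 is 5 bytes ≤ B = 6; zero-pad to 6 bytes: K' = d9 94 90 7f 28 00.
K' ⊕ ipad = ef a2 a6 49 1e 36; K' ⊕ opad = 85 c8 cc 23 74 5c.
Inner hash: even-index sum = 710 mod 256 = 198; odd-index sum = 645 mod 256 = 133 → c6 85.
Outer hash (recomputed tag): even-index sum = 651 mod 256 = 139; odd-index sum = 460 mod 256 = 204 → 8b cc.
Recomputed tag = 8bcc; claimed = 8bcc → match.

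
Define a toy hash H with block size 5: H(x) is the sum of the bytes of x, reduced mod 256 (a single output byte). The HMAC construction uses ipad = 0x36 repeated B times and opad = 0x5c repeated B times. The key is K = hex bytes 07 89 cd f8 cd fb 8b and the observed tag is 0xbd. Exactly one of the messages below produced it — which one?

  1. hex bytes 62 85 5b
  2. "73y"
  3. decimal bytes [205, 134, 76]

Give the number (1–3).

2

Key hex bytes 07 89 cd f8 cd fb 8b is 7 bytes > B = 5, so hash it first: H(key) = a8, then zero-pad to 5 bytes: K' = a8 00 00 00 00.
K' ⊕ ipad = 9e 36 36 36 36; K' ⊕ opad = f4 5c 5c 5c 5c.
m1: inner = H(9e 36 36 36 36 62 85 5b) = b8; tag = H(f4 5c 5c 5c 5c b8) = 1c
m2: inner = H(9e 36 36 36 36 37 33 79) = 59; tag = H(f4 5c 5c 5c 5c 59) = bd ← matches
m3: inner = H(9e 36 36 36 36 cd 86 4c) = 15; tag = H(f4 5c 5c 5c 5c 15) = 79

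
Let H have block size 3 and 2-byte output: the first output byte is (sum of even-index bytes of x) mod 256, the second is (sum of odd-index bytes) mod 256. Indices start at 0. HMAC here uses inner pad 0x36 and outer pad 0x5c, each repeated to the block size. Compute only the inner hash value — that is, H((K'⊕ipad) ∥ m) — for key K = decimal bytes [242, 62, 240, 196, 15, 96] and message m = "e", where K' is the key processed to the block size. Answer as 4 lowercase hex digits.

Key decimal bytes [242, 62, 240, 196, 15, 96] = f2 3e f0 c4 0f 60 is 6 bytes > B = 3, so hash it first: H(key) = f1 62, then zero-pad to 3 bytes: K' = f1 62 00.
K' ⊕ ipad = c7 54 36.
Inner input = c7 54 36 ∥ 65.
Inner hash: even-index sum = 253 mod 256 = 253; odd-index sum = 185 mod 256 = 185 → fd b9.

fdb9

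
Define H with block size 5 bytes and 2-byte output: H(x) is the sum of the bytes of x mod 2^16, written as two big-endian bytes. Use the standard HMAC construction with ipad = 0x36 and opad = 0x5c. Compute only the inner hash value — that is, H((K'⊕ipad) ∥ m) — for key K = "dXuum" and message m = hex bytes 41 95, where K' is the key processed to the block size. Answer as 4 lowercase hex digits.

0277

Key "dXuum" = 64 58 75 75 6d is exactly B = 5 bytes: K' = 64 58 75 75 6d.
K' ⊕ ipad = 52 6e 43 43 5b.
Inner input = 52 6e 43 43 5b ∥ 41 95.
Inner hash: sum = 82+110+67+67+91+65+149 = 631 → 02 77.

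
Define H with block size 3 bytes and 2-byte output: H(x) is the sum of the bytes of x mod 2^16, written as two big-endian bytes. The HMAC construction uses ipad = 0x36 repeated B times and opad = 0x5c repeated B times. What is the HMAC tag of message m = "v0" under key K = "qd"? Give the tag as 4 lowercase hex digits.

0137

Key "qd" = 71 64 is 2 bytes ≤ B = 3; zero-pad to 3 bytes: K' = 71 64 00.
K' ⊕ ipad = 47 52 36.  K' ⊕ opad = 2d 38 5c.
Inner input = (K'⊕ipad) ∥ m = 47 52 36 ∥ 76 30.
Inner hash: sum = 71+82+54+118+48 = 373 → 01 75.
Outer input = (K'⊕opad) ∥ inner = 2d 38 5c ∥ 01 75.
Outer hash (tag): sum = 45+56+92+1+117 = 311 → 01 37.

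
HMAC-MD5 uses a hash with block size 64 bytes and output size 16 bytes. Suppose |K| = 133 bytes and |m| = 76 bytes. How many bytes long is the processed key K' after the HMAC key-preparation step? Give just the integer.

Key is 133 > 64 bytes, so it is hashed to 16 bytes then zero-padded to 64: |K'| = 64.

64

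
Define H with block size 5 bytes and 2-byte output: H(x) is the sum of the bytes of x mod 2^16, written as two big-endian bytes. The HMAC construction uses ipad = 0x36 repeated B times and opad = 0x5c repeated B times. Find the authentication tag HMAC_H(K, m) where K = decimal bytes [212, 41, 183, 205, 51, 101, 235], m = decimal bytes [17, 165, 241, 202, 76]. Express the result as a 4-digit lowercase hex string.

028a

Key decimal bytes [212, 41, 183, 205, 51, 101, 235] = d4 29 b7 cd 33 65 eb is 7 bytes > B = 5, so hash it first: H(key) = 04 04, then zero-pad to 5 bytes: K' = 04 04 00 00 00.
K' ⊕ ipad = 32 32 36 36 36.  K' ⊕ opad = 58 58 5c 5c 5c.
Inner input = (K'⊕ipad) ∥ m = 32 32 36 36 36 ∥ 11 a5 f1 ca 4c.
Inner hash: sum = 50+50+54+54+54+17+165+241+202+76 = 963 → 03 c3.
Outer input = (K'⊕opad) ∥ inner = 58 58 5c 5c 5c ∥ 03 c3.
Outer hash (tag): sum = 88+88+92+92+92+3+195 = 650 → 02 8a.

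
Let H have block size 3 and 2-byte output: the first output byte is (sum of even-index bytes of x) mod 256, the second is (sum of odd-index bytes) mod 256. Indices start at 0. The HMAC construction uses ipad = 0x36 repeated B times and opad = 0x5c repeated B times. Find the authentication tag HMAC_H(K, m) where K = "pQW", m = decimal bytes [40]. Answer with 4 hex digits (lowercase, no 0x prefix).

c6b4

Key "pQW" = 70 51 57 is exactly B = 3 bytes: K' = 70 51 57.
K' ⊕ ipad = 46 67 61.  K' ⊕ opad = 2c 0d 0b.
Inner input = (K'⊕ipad) ∥ m = 46 67 61 ∥ 28.
Inner hash: even-index sum = 167 mod 256 = 167; odd-index sum = 143 mod 256 = 143 → a7 8f.
Outer input = (K'⊕opad) ∥ inner = 2c 0d 0b ∥ a7 8f.
Outer hash (tag): even-index sum = 198 mod 256 = 198; odd-index sum = 180 mod 256 = 180 → c6 b4.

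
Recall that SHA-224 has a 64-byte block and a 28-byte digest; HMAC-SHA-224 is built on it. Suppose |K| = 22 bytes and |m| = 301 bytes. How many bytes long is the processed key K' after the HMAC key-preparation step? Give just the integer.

64

Key is 22 ≤ 64 bytes, zero-padded: |K'| = 64.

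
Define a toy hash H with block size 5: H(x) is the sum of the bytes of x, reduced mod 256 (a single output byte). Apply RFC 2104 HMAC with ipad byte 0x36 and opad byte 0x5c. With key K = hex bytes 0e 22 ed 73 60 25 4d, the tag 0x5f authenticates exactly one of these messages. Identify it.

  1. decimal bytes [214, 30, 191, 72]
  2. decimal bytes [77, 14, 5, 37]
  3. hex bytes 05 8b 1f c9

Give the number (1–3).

Key hex bytes 0e 22 ed 73 60 25 4d is 7 bytes > B = 5, so hash it first: H(key) = 62, then zero-pad to 5 bytes: K' = 62 00 00 00 00.
K' ⊕ ipad = 54 36 36 36 36; K' ⊕ opad = 3e 5c 5c 5c 5c.
m1: inner = H(54 36 36 36 36 d6 1e bf 48) = 27; tag = H(3e 5c 5c 5c 5c 27) = d5
m2: inner = H(54 36 36 36 36 4d 0e 05 25) = b1; tag = H(3e 5c 5c 5c 5c b1) = 5f ← matches
m3: inner = H(54 36 36 36 36 05 8b 1f c9) = a4; tag = H(3e 5c 5c 5c 5c a4) = 52

2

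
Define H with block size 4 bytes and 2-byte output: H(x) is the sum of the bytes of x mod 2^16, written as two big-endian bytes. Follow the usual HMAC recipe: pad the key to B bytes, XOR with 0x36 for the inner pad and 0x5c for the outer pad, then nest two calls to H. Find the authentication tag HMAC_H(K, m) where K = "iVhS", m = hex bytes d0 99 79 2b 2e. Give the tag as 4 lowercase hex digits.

0142

Key "iVhS" = 69 56 68 53 is exactly B = 4 bytes: K' = 69 56 68 53.
K' ⊕ ipad = 5f 60 5e 65.  K' ⊕ opad = 35 0a 34 0f.
Inner input = (K'⊕ipad) ∥ m = 5f 60 5e 65 ∥ d0 99 79 2b 2e.
Inner hash: sum = 95+96+94+101+208+153+121+43+46 = 957 → 03 bd.
Outer input = (K'⊕opad) ∥ inner = 35 0a 34 0f ∥ 03 bd.
Outer hash (tag): sum = 53+10+52+15+3+189 = 322 → 01 42.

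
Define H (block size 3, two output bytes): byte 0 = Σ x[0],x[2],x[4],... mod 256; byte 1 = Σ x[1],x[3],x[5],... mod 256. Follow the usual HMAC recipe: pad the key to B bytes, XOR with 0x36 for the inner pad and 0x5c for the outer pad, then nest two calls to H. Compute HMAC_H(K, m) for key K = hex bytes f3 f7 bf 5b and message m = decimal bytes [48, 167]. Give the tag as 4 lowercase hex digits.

de6f

Key hex bytes f3 f7 bf 5b is 4 bytes > B = 3, so hash it first: H(key) = b2 52, then zero-pad to 3 bytes: K' = b2 52 00.
K' ⊕ ipad = 84 64 36.  K' ⊕ opad = ee 0e 5c.
Inner input = (K'⊕ipad) ∥ m = 84 64 36 ∥ 30 a7.
Inner hash: even-index sum = 353 mod 256 = 97; odd-index sum = 148 mod 256 = 148 → 61 94.
Outer input = (K'⊕opad) ∥ inner = ee 0e 5c ∥ 61 94.
Outer hash (tag): even-index sum = 478 mod 256 = 222; odd-index sum = 111 mod 256 = 111 → de 6f.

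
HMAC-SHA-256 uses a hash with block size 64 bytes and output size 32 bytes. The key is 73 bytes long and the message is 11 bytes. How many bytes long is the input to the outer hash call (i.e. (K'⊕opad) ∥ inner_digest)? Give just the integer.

Key is 73 > 64 bytes, so it is hashed to 32 bytes then zero-padded to 64: |K'| = 64.
Outer input = (K'⊕opad) ∥ H(inner) → 64 + 32 = 96 bytes.

96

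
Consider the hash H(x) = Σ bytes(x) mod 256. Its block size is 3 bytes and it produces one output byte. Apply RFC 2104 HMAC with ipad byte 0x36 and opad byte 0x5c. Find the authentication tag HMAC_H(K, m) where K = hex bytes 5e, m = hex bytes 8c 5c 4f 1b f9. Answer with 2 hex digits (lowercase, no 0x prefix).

Key hex bytes 5e is 1 byte ≤ B = 3; zero-pad to 3 bytes: K' = 5e 00 00.
K' ⊕ ipad = 68 36 36.  K' ⊕ opad = 02 5c 5c.
Inner input = (K'⊕ipad) ∥ m = 68 36 36 ∥ 8c 5c 4f 1b f9.
Inner hash: sum = 104+54+54+140+92+79+27+249 = 799; mod 256 = 31 → 1f.
Outer input = (K'⊕opad) ∥ inner = 02 5c 5c ∥ 1f.
Outer hash (tag): sum = 2+92+92+31 = 217 → d9.

d9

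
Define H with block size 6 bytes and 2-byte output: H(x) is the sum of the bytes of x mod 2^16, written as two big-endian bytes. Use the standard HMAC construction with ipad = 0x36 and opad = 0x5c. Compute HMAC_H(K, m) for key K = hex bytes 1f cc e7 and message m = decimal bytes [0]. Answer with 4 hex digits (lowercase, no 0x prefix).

Key hex bytes 1f cc e7 is 3 bytes ≤ B = 6; zero-pad to 6 bytes: K' = 1f cc e7 00 00 00.
K' ⊕ ipad = 29 fa d1 36 36 36.  K' ⊕ opad = 43 90 bb 5c 5c 5c.
Inner input = (K'⊕ipad) ∥ m = 29 fa d1 36 36 36 ∥ 00.
Inner hash: sum = 41+250+209+54+54+54+0 = 662 → 02 96.
Outer input = (K'⊕opad) ∥ inner = 43 90 bb 5c 5c 5c ∥ 02 96.
Outer hash (tag): sum = 67+144+187+92+92+92+2+150 = 826 → 03 3a.

033a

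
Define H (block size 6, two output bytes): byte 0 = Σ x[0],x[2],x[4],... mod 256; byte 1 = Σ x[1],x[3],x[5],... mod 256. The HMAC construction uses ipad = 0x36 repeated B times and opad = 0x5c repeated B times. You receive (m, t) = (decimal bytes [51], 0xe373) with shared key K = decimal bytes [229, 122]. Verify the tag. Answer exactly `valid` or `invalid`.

Key decimal bytes [229, 122] = e5 7a is 2 bytes ≤ B = 6; zero-pad to 6 bytes: K' = e5 7a 00 00 00 00.
K' ⊕ ipad = d3 4c 36 36 36 36; K' ⊕ opad = b9 26 5c 5c 5c 5c.
Inner hash: even-index sum = 370 mod 256 = 114; odd-index sum = 184 mod 256 = 184 → 72 b8.
Outer hash (recomputed tag): even-index sum = 483 mod 256 = 227; odd-index sum = 406 mod 256 = 150 → e3 96.
Recomputed tag = e396; claimed = e373 → mismatch.

invalid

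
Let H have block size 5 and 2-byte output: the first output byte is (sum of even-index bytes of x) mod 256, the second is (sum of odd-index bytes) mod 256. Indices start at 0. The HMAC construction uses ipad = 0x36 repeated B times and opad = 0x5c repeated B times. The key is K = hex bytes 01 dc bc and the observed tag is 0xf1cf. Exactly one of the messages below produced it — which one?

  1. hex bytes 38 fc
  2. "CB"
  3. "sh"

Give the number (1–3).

1

Key hex bytes 01 dc bc is 3 bytes ≤ B = 5; zero-pad to 5 bytes: K' = 01 dc bc 00 00.
K' ⊕ ipad = 37 ea 8a 36 36; K' ⊕ opad = 5d 80 e0 5c 5c.
m1: inner = H(37 ea 8a 36 36 38 fc) = f3 58; tag = H(5d 80 e0 5c 5c f3 58) = f1cf ← matches
m2: inner = H(37 ea 8a 36 36 43 42) = 39 63; tag = H(5d 80 e0 5c 5c 39 63) = fc15
m3: inner = H(37 ea 8a 36 36 73 68) = 5f 93; tag = H(5d 80 e0 5c 5c 5f 93) = 2c3b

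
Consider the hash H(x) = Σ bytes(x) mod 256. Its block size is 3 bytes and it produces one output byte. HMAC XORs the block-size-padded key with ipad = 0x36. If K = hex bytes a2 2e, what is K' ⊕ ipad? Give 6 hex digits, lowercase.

941836

Key hex bytes a2 2e is 2 bytes ≤ B = 3; zero-pad to 3 bytes: K' = a2 2e 00.
XOR each byte with 0x36: a2⊕36=94, 2e⊕36=18, 00⊕36=36.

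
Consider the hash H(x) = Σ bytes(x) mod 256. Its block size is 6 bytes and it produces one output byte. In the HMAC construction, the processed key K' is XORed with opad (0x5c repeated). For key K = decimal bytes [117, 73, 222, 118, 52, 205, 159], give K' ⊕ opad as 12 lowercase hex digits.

Key decimal bytes [117, 73, 222, 118, 52, 205, 159] = 75 49 de 76 34 cd 9f is 7 bytes > B = 6, so hash it first: H(key) = b2, then zero-pad to 6 bytes: K' = b2 00 00 00 00 00.
XOR each byte with 0x5c: b2⊕5c=ee, 00⊕5c=5c, 00⊕5c=5c, 00⊕5c=5c, 00⊕5c=5c, 00⊕5c=5c.

ee5c5c5c5c5c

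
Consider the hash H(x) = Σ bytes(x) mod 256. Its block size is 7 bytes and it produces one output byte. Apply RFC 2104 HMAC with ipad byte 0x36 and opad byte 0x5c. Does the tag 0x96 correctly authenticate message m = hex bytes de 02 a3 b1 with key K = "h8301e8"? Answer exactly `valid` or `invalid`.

invalid

Key "h8301e8" = 68 38 33 30 31 65 38 is exactly B = 7 bytes: K' = 68 38 33 30 31 65 38.
K' ⊕ ipad = 5e 0e 05 06 07 53 0e; K' ⊕ opad = 34 64 6f 6c 6d 39 64.
Inner hash: sum = 94+14+5+6+7+83+14+222+2+163+177 = 787; mod 256 = 19 → 13.
Outer hash (recomputed tag): sum = 52+100+111+108+109+57+100+19 = 656; mod 256 = 144 → 90.
Recomputed tag = 90; claimed = 96 → mismatch.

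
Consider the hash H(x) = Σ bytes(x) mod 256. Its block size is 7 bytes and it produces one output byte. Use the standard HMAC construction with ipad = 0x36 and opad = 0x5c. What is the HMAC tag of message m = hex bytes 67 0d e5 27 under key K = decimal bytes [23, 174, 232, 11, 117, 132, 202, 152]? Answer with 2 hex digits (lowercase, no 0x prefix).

60

Key decimal bytes [23, 174, 232, 11, 117, 132, 202, 152] = 17 ae e8 0b 75 84 ca 98 is 8 bytes > B = 7, so hash it first: H(key) = 13, then zero-pad to 7 bytes: K' = 13 00 00 00 00 00 00.
K' ⊕ ipad = 25 36 36 36 36 36 36.  K' ⊕ opad = 4f 5c 5c 5c 5c 5c 5c.
Inner input = (K'⊕ipad) ∥ m = 25 36 36 36 36 36 36 ∥ 67 0d e5 27.
Inner hash: sum = 37+54+54+54+54+54+54+103+13+229+39 = 745; mod 256 = 233 → e9.
Outer input = (K'⊕opad) ∥ inner = 4f 5c 5c 5c 5c 5c 5c ∥ e9.
Outer hash (tag): sum = 79+92+92+92+92+92+92+233 = 864; mod 256 = 96 → 60.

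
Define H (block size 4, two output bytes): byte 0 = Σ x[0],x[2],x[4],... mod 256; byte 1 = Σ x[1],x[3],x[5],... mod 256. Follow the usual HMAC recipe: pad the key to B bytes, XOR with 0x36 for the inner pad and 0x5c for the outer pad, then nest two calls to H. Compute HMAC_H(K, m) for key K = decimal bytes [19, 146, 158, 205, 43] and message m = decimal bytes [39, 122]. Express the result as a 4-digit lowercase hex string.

Key decimal bytes [19, 146, 158, 205, 43] = 13 92 9e cd 2b is 5 bytes > B = 4, so hash it first: H(key) = dc 5f, then zero-pad to 4 bytes: K' = dc 5f 00 00.
K' ⊕ ipad = ea 69 36 36.  K' ⊕ opad = 80 03 5c 5c.
Inner input = (K'⊕ipad) ∥ m = ea 69 36 36 ∥ 27 7a.
Inner hash: even-index sum = 327 mod 256 = 71; odd-index sum = 281 mod 256 = 25 → 47 19.
Outer input = (K'⊕opad) ∥ inner = 80 03 5c 5c ∥ 47 19.
Outer hash (tag): even-index sum = 291 mod 256 = 35; odd-index sum = 120 mod 256 = 120 → 23 78.

2378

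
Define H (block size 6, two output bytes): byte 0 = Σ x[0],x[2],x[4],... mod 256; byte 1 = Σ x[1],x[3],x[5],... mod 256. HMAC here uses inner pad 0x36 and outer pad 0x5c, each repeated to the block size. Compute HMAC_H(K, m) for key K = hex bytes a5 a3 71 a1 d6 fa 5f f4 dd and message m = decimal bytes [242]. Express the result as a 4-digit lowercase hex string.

a896

Key hex bytes a5 a3 71 a1 d6 fa 5f f4 dd is 9 bytes > B = 6, so hash it first: H(key) = 28 32, then zero-pad to 6 bytes: K' = 28 32 00 00 00 00.
K' ⊕ ipad = 1e 04 36 36 36 36.  K' ⊕ opad = 74 6e 5c 5c 5c 5c.
Inner input = (K'⊕ipad) ∥ m = 1e 04 36 36 36 36 ∥ f2.
Inner hash: even-index sum = 380 mod 256 = 124; odd-index sum = 112 mod 256 = 112 → 7c 70.
Outer input = (K'⊕opad) ∥ inner = 74 6e 5c 5c 5c 5c ∥ 7c 70.
Outer hash (tag): even-index sum = 424 mod 256 = 168; odd-index sum = 406 mod 256 = 150 → a8 96.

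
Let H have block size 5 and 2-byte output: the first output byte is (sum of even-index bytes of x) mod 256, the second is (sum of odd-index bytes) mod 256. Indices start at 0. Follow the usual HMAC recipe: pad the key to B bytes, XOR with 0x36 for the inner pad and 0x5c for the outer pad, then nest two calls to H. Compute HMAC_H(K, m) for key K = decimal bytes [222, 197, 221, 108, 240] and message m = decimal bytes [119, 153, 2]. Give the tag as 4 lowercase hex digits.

75fb

Key decimal bytes [222, 197, 221, 108, 240] = de c5 dd 6c f0 is exactly B = 5 bytes: K' = de c5 dd 6c f0.
K' ⊕ ipad = e8 f3 eb 5a c6.  K' ⊕ opad = 82 99 81 30 ac.
Inner input = (K'⊕ipad) ∥ m = e8 f3 eb 5a c6 ∥ 77 99 02.
Inner hash: even-index sum = 818 mod 256 = 50; odd-index sum = 454 mod 256 = 198 → 32 c6.
Outer input = (K'⊕opad) ∥ inner = 82 99 81 30 ac ∥ 32 c6.
Outer hash (tag): even-index sum = 629 mod 256 = 117; odd-index sum = 251 mod 256 = 251 → 75 fb.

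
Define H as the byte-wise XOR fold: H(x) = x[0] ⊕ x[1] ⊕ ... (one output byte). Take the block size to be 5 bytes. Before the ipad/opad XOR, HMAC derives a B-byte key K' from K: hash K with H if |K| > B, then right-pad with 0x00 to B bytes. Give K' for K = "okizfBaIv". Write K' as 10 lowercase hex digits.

6d00000000

|K| = 9 > B = 5, so first hash the key.
H(K): XOR 6f⊕6b⊕69⊕7a⊕66⊕42⊕61⊕49⊕76 = 6d.
Zero-pad H(K) = 6d to 5 bytes: K' = 6d 00 00 00 00.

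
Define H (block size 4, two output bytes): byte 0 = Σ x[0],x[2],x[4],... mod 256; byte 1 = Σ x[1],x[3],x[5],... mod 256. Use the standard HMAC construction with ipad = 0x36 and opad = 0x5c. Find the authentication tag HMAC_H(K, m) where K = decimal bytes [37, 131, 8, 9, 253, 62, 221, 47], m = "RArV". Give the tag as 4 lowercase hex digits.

Key decimal bytes [37, 131, 8, 9, 253, 62, 221, 47] = 25 83 08 09 fd 3e dd 2f is 8 bytes > B = 4, so hash it first: H(key) = 07 f9, then zero-pad to 4 bytes: K' = 07 f9 00 00.
K' ⊕ ipad = 31 cf 36 36.  K' ⊕ opad = 5b a5 5c 5c.
Inner input = (K'⊕ipad) ∥ m = 31 cf 36 36 ∥ 52 41 72 56.
Inner hash: even-index sum = 299 mod 256 = 43; odd-index sum = 412 mod 256 = 156 → 2b 9c.
Outer input = (K'⊕opad) ∥ inner = 5b a5 5c 5c ∥ 2b 9c.
Outer hash (tag): even-index sum = 226 mod 256 = 226; odd-index sum = 413 mod 256 = 157 → e2 9d.

e29d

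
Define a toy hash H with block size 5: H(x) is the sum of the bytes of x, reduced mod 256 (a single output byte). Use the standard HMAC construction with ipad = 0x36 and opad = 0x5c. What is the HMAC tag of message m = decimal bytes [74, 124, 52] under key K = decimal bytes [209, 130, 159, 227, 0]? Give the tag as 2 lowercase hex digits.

92

Key decimal bytes [209, 130, 159, 227, 0] = d1 82 9f e3 00 is exactly B = 5 bytes: K' = d1 82 9f e3 00.
K' ⊕ ipad = e7 b4 a9 d5 36.  K' ⊕ opad = 8d de c3 bf 5c.
Inner input = (K'⊕ipad) ∥ m = e7 b4 a9 d5 36 ∥ 4a 7c 34.
Inner hash: sum = 231+180+169+213+54+74+124+52 = 1097; mod 256 = 73 → 49.
Outer input = (K'⊕opad) ∥ inner = 8d de c3 bf 5c ∥ 49.
Outer hash (tag): sum = 141+222+195+191+92+73 = 914; mod 256 = 146 → 92.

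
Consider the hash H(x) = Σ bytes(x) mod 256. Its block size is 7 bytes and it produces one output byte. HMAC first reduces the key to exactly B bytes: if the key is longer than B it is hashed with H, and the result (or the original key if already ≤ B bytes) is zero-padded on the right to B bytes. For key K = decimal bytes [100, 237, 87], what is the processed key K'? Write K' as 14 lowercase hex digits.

Key decimal bytes [100, 237, 87] = 64 ed 57 is 3 bytes ≤ B = 7; zero-pad to 7 bytes: K' = 64 ed 57 00 00 00 00.

64ed5700000000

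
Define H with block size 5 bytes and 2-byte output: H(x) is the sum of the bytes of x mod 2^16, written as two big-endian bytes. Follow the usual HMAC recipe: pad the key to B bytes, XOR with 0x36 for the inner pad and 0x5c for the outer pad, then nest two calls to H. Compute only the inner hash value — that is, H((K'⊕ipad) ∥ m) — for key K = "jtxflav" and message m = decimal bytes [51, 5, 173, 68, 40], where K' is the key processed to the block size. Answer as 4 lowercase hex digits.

Key "jtxflav" = 6a 74 78 66 6c 61 76 is 7 bytes > B = 5, so hash it first: H(key) = 02 ff, then zero-pad to 5 bytes: K' = 02 ff 00 00 00.
K' ⊕ ipad = 34 c9 36 36 36.
Inner input = 34 c9 36 36 36 ∥ 33 05 ad 44 28.
Inner hash: sum = 52+201+54+54+54+51+5+173+68+40 = 752 → 02 f0.

02f0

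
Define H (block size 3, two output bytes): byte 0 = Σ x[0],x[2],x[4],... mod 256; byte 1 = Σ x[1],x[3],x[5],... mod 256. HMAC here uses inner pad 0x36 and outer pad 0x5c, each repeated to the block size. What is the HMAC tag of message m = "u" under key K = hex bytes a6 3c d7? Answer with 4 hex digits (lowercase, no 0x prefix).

Key hex bytes a6 3c d7 is exactly B = 3 bytes: K' = a6 3c d7.
K' ⊕ ipad = 90 0a e1.  K' ⊕ opad = fa 60 8b.
Inner input = (K'⊕ipad) ∥ m = 90 0a e1 ∥ 75.
Inner hash: even-index sum = 369 mod 256 = 113; odd-index sum = 127 mod 256 = 127 → 71 7f.
Outer input = (K'⊕opad) ∥ inner = fa 60 8b ∥ 71 7f.
Outer hash (tag): even-index sum = 516 mod 256 = 4; odd-index sum = 209 mod 256 = 209 → 04 d1.

04d1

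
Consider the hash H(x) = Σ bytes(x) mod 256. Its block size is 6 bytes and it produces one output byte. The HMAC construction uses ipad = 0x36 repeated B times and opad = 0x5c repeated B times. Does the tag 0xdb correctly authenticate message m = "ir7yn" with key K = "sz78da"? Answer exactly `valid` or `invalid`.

Key "sz78da" = 73 7a 37 38 64 61 is exactly B = 6 bytes: K' = 73 7a 37 38 64 61.
K' ⊕ ipad = 45 4c 01 0e 52 57; K' ⊕ opad = 2f 26 6b 64 38 3d.
Inner hash: sum = 69+76+1+14+82+87+105+114+55+121+110 = 834; mod 256 = 66 → 42.
Outer hash (recomputed tag): sum = 47+38+107+100+56+61+66 = 475; mod 256 = 219 → db.
Recomputed tag = db; claimed = db → match.

valid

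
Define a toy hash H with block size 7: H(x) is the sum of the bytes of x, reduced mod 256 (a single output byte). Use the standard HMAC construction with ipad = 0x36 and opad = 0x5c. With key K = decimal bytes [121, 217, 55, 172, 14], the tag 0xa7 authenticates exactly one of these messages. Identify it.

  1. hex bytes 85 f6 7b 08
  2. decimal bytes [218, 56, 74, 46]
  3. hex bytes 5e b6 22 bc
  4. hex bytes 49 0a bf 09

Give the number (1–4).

4

Key decimal bytes [121, 217, 55, 172, 14] = 79 d9 37 ac 0e is 5 bytes ≤ B = 7; zero-pad to 7 bytes: K' = 79 d9 37 ac 0e 00 00.
K' ⊕ ipad = 4f ef 01 9a 38 36 36; K' ⊕ opad = 25 85 6b f0 52 5c 5c.
m1: inner = H(4f ef 01 9a 38 36 36 85 f6 7b 08) = 7b; tag = H(25 85 6b f0 52 5c 5c 7b) = 8a
m2: inner = H(4f ef 01 9a 38 36 36 da 38 4a 2e) = 07; tag = H(25 85 6b f0 52 5c 5c 07) = 16
m3: inner = H(4f ef 01 9a 38 36 36 5e b6 22 bc) = 6f; tag = H(25 85 6b f0 52 5c 5c 6f) = 7e
m4: inner = H(4f ef 01 9a 38 36 36 49 0a bf 09) = 98; tag = H(25 85 6b f0 52 5c 5c 98) = a7 ← matches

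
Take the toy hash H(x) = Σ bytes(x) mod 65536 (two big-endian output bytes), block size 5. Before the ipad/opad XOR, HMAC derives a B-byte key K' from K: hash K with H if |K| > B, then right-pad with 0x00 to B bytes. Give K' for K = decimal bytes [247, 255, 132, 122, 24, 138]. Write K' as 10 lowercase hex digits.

0396000000

|K| = 6 > B = 5, so first hash the key.
H(K): sum = 247+255+132+122+24+138 = 918 → 03 96.
Zero-pad H(K) = 03 96 to 5 bytes: K' = 03 96 00 00 00.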